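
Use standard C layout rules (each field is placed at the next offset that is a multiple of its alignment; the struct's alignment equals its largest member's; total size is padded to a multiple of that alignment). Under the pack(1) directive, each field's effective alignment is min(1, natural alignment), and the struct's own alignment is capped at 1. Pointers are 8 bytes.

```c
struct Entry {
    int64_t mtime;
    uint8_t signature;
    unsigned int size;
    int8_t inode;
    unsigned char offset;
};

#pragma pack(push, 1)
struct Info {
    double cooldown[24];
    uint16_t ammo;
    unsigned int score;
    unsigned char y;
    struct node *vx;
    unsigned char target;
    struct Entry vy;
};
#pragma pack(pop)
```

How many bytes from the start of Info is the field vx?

199

Entry: @0: mtime [8B, align 8] → 8; @8: signature [1B, align 1] → 9; +3 pad (align 4); @12: size [4B, align 4] → 16; @16: inode [1B, align 1] → 17; @17: offset [1B, align 1] → 18; +6 tail pad (align 8); size 24, align 8
@0: cooldown [192B, align 1] → 192
@192: ammo [2B, align 1] → 194
@194: score [4B, align 1] → 198
@198: y [1B, align 1] → 199
@199: vx [8B, align 1] → 207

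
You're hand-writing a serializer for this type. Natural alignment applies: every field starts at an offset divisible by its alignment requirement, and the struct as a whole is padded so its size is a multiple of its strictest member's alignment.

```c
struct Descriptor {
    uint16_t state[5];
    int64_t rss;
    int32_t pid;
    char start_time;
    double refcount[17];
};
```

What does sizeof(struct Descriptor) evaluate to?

@0: state [10B, align 2] → 10
+6 pad (align 8)
@16: rss [8B, align 8] → 24
@24: pid [4B, align 4] → 28
@28: start_time [1B, align 1] → 29
+3 pad (align 8)
@32: refcount [136B, align 8] → 168
size 168, align 8

168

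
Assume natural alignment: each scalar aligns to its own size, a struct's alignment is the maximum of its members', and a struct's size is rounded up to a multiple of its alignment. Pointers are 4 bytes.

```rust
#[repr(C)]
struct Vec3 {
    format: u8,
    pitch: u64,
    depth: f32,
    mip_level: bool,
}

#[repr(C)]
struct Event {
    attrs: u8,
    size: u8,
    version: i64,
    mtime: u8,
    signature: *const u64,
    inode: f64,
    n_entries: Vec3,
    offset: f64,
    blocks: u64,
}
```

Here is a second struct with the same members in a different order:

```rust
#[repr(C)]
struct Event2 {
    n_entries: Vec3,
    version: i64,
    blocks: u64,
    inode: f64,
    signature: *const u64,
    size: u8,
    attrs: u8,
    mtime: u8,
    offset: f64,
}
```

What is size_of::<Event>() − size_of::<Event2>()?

8

Vec3: format at 0 (size 1, align 1) → ends 1; pad 7 to align 8 for pitch; pitch at 8 (size 8, align 8) → ends 16; depth at 16 (size 4, align 4) → ends 20; mip_level at 20 (size 1, align 1) → ends 21; tail pad 3 to reach multiple of 8; total 24 bytes, alignment 8
attrs at 0 (size 1, align 1) → ends 1
size at 1 (size 1, align 1) → ends 2
pad 6 to align 8 for version
version at 8 (size 8, align 8) → ends 16
mtime at 16 (size 1, align 1) → ends 17
pad 3 to align 4 for signature
signature at 20 (size 4, align 4) → ends 24
inode at 24 (size 8, align 8) → ends 32
n_entries at 32 (size 24, align 8) → ends 56
offset at 56 (size 8, align 8) → ends 64
blocks at 64 (size 8, align 8) → ends 72
total 72 bytes, alignment 8
— Event2 —
n_entries at 0 (size 24, align 8) → ends 24
version at 24 (size 8, align 8) → ends 32
blocks at 32 (size 8, align 8) → ends 40
inode at 40 (size 8, align 8) → ends 48
signature at 48 (size 4, align 4) → ends 52
size at 52 (size 1, align 1) → ends 53
attrs at 53 (size 1, align 1) → ends 54
mtime at 54 (size 1, align 1) → ends 55
pad 1 to align 8 for offset
offset at 56 (size 8, align 8) → ends 64
total 64 bytes, alignment 8
72 − 64 = 8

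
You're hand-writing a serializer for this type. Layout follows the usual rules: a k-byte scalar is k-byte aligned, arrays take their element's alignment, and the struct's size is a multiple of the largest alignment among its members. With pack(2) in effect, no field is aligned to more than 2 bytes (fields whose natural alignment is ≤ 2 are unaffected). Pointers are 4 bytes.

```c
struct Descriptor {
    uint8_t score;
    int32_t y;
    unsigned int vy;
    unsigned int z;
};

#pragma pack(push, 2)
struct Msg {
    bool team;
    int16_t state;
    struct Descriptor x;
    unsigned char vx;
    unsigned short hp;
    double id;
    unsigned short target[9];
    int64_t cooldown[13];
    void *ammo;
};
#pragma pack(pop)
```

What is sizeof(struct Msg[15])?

2370

Descriptor: @0: score [1B, align 1] → 1; +3 pad (align 4); @4: y [4B, align 4] → 8; @8: vy [4B, align 4] → 12; @12: z [4B, align 4] → 16; size 16, align 4
@0: team [1B, align 1] → 1
+1 pad (align 2)
@2: state [2B, align 2] → 4
@4: x [16B, align 2] → 20
@20: vx [1B, align 1] → 21
+1 pad (align 2)
@22: hp [2B, align 2] → 24
@24: id [8B, align 2] → 32
@32: target [18B, align 2] → 50
@50: cooldown [104B, align 2] → 154
@154: ammo [4B, align 2] → 158
size 158, align 2
array of 15: 15 × 158 = 2370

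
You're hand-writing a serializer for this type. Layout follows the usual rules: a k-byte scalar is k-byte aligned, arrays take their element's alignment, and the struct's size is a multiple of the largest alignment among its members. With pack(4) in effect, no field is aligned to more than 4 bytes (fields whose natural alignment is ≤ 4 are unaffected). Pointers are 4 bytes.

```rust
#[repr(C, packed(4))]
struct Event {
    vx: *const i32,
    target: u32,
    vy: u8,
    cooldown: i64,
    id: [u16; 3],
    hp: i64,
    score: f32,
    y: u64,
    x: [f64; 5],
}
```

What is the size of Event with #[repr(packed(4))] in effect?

88

vx at 0 (size 4, align 4) → ends 4
target at 4 (size 4, align 4) → ends 8
vy at 8 (size 1, align 1) → ends 9
pad 3 to align 4 for cooldown
cooldown at 12 (size 8, align 4) → ends 20
id at 20 (size 6, align 2) → ends 26
pad 2 to align 4 for hp
hp at 28 (size 8, align 4) → ends 36
score at 36 (size 4, align 4) → ends 40
y at 40 (size 8, align 4) → ends 48
x at 48 (size 40, align 4) → ends 88
total 88 bytes, alignment 4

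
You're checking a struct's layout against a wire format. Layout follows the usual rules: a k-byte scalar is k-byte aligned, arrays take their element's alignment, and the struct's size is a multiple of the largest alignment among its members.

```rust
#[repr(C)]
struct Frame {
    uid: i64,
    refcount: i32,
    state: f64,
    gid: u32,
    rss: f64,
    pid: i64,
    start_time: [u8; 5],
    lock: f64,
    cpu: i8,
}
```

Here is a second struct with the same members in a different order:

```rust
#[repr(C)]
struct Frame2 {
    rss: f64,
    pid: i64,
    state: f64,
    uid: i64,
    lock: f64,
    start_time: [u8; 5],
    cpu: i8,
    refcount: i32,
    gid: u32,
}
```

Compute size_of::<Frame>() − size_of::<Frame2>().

16

0..8  uid  (8B, 8-aligned)
8..12  refcount  (4B, 4-aligned)
12..16  -- padding (4B)
16..24  state  (8B, 8-aligned)
24..28  gid  (4B, 4-aligned)
28..32  -- padding (4B)
32..40  rss  (8B, 8-aligned)
40..48  pid  (8B, 8-aligned)
48..53  start_time  (5B, 1-aligned)
53..56  -- padding (3B)
56..64  lock  (8B, 8-aligned)
64..65  cpu  (1B, 1-aligned)
65..72  -- tail padding (7B)
sizeof = 72, alignof = 8
— Frame2 —
0..8  rss  (8B, 8-aligned)
8..16  pid  (8B, 8-aligned)
16..24  state  (8B, 8-aligned)
24..32  uid  (8B, 8-aligned)
32..40  lock  (8B, 8-aligned)
40..45  start_time  (5B, 1-aligned)
45..46  cpu  (1B, 1-aligned)
46..48  -- padding (2B)
48..52  refcount  (4B, 4-aligned)
52..56  gid  (4B, 4-aligned)
sizeof = 56, alignof = 8
72 − 56 = 16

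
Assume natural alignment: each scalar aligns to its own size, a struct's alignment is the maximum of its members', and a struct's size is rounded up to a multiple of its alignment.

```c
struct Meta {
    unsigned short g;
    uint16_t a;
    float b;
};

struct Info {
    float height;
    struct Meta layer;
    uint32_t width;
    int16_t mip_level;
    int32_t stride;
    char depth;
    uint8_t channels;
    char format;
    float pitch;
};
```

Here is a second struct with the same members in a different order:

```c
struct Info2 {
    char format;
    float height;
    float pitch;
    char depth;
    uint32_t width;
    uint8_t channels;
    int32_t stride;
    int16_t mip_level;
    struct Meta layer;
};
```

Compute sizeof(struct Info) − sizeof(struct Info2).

Meta: @0: g [2B, align 2] → 2; @2: a [2B, align 2] → 4; @4: b [4B, align 4] → 8; size 8, align 4
@0: height [4B, align 4] → 4
@4: layer [8B, align 4] → 12
@12: width [4B, align 4] → 16
@16: mip_level [2B, align 2] → 18
+2 pad (align 4)
@20: stride [4B, align 4] → 24
@24: depth [1B, align 1] → 25
@25: channels [1B, align 1] → 26
@26: format [1B, align 1] → 27
+1 pad (align 4)
@28: pitch [4B, align 4] → 32
size 32, align 4
— Info2 —
@0: format [1B, align 1] → 1
+3 pad (align 4)
@4: height [4B, align 4] → 8
@8: pitch [4B, align 4] → 12
@12: depth [1B, align 1] → 13
+3 pad (align 4)
@16: width [4B, align 4] → 20
@20: channels [1B, align 1] → 21
+3 pad (align 4)
@24: stride [4B, align 4] → 28
@28: mip_level [2B, align 2] → 30
+2 pad (align 4)
@32: layer [8B, align 4] → 40
size 40, align 4
32 − 40 = -8

-8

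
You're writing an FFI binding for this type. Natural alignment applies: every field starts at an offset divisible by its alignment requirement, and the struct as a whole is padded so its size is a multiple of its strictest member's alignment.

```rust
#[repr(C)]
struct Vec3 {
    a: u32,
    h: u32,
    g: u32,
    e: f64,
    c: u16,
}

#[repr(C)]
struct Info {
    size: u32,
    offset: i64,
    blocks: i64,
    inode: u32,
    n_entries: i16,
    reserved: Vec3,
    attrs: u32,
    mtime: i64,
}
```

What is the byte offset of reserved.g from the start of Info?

40

Vec3: @0: a [4B, align 4] → 4; @4: h [4B, align 4] → 8; @8: g [4B, align 4] → 12; +4 pad (align 8); @16: e [8B, align 8] → 24; @24: c [2B, align 2] → 26; +6 tail pad (align 8); size 32, align 8
@0: size [4B, align 4] → 4
+4 pad (align 8)
@8: offset [8B, align 8] → 16
@16: blocks [8B, align 8] → 24
@24: inode [4B, align 4] → 28
@28: n_entries [2B, align 2] → 30
+2 pad (align 8)
@32: reserved [32B, align 8] → 64
within Vec3: g at 8
32 + 8 = 40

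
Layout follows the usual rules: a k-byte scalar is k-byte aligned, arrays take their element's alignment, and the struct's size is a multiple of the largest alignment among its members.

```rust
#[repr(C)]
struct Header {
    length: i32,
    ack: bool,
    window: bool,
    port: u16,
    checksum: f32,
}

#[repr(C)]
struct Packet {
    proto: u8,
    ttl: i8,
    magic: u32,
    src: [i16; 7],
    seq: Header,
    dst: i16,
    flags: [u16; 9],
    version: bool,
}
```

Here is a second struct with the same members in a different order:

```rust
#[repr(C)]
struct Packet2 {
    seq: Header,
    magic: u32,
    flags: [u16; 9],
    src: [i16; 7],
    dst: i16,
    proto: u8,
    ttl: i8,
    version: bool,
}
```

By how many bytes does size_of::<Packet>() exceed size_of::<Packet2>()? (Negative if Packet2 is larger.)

4

Header: 0..4  length  (4B, 4-aligned); 4..5  ack  (1B, 1-aligned); 5..6  window  (1B, 1-aligned); 6..8  port  (2B, 2-aligned); 8..12  checksum  (4B, 4-aligned); sizeof = 12, alignof = 4
0..1  proto  (1B, 1-aligned)
1..2  ttl  (1B, 1-aligned)
2..4  -- padding (2B)
4..8  magic  (4B, 4-aligned)
8..22  src  (14B, 2-aligned)
22..24  -- padding (2B)
24..36  seq  (12B, 4-aligned)
36..38  dst  (2B, 2-aligned)
38..56  flags  (18B, 2-aligned)
56..57  version  (1B, 1-aligned)
57..60  -- tail padding (3B)
sizeof = 60, alignof = 4
— Packet2 —
0..12  seq  (12B, 4-aligned)
12..16  magic  (4B, 4-aligned)
16..34  flags  (18B, 2-aligned)
34..48  src  (14B, 2-aligned)
48..50  dst  (2B, 2-aligned)
50..51  proto  (1B, 1-aligned)
51..52  ttl  (1B, 1-aligned)
52..53  version  (1B, 1-aligned)
53..56  -- tail padding (3B)
sizeof = 56, alignof = 4
60 − 56 = 4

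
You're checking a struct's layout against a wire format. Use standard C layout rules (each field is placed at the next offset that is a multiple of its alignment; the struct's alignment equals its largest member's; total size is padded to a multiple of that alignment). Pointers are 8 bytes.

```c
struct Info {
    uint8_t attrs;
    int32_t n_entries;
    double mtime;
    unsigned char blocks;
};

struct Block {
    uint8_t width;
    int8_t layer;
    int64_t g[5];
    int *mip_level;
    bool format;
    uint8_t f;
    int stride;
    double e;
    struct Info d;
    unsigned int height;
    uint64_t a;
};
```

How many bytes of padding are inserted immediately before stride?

Info: @0: attrs [1B, align 1] → 1; +3 pad (align 4); @4: n_entries [4B, align 4] → 8; @8: mtime [8B, align 8] → 16; @16: blocks [1B, align 1] → 17; +7 tail pad (align 8); size 24, align 8
@0: width [1B, align 1] → 1
@1: layer [1B, align 1] → 2
+6 pad (align 8)
@8: g [40B, align 8] → 48
@48: mip_level [8B, align 8] → 56
@56: format [1B, align 1] → 57
@57: f [1B, align 1] → 58
+2 pad (align 4)
@60: stride [4B, align 4] → 64

2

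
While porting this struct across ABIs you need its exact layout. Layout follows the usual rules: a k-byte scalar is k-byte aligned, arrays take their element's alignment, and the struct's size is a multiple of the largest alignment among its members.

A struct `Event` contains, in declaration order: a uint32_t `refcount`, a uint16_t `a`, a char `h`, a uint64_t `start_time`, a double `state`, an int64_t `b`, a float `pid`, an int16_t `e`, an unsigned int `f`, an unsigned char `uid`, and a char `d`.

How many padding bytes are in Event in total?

@0: refcount [4B, align 4] → 4
@4: a [2B, align 2] → 6
@6: h [1B, align 1] → 7
+1 pad (align 8)
@8: start_time [8B, align 8] → 16
@16: state [8B, align 8] → 24
@24: b [8B, align 8] → 32
@32: pid [4B, align 4] → 36
@36: e [2B, align 2] → 38
+2 pad (align 4)
@40: f [4B, align 4] → 44
@44: uid [1B, align 1] → 45
@45: d [1B, align 1] → 46
+2 tail pad (align 8)
size 48, align 8
data bytes 43, size 48 → padding 5

5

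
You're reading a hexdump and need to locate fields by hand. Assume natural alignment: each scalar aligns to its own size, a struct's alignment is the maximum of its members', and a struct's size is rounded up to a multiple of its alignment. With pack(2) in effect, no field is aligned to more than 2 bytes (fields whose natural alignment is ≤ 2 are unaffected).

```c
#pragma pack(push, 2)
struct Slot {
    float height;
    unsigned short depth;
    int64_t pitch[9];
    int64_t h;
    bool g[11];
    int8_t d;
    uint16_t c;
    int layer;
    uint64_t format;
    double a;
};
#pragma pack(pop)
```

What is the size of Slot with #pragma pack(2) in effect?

120

@0: height [4B, align 2] → 4
@4: depth [2B, align 2] → 6
@6: pitch [72B, align 2] → 78
@78: h [8B, align 2] → 86
@86: g [11B, align 1] → 97
@97: d [1B, align 1] → 98
@98: c [2B, align 2] → 100
@100: layer [4B, align 2] → 104
@104: format [8B, align 2] → 112
@112: a [8B, align 2] → 120
size 120, align 2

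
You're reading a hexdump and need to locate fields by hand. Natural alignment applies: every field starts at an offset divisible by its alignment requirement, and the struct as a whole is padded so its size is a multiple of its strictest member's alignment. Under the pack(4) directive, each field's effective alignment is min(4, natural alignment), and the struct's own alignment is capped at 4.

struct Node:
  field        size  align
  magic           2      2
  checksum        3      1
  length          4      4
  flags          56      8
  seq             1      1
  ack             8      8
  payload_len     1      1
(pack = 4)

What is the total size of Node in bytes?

magic at 0 (size 2, align 2) → ends 2
checksum at 2 (size 3, align 1) → ends 5
pad 3 to align 4 for length
length at 8 (size 4, align 4) → ends 12
flags at 12 (size 56, align 4) → ends 68
seq at 68 (size 1, align 1) → ends 69
pad 3 to align 4 for ack
ack at 72 (size 8, align 4) → ends 80
payload_len at 80 (size 1, align 1) → ends 81
tail pad 3 to reach multiple of 4
total 84 bytes, alignment 4

84 bytes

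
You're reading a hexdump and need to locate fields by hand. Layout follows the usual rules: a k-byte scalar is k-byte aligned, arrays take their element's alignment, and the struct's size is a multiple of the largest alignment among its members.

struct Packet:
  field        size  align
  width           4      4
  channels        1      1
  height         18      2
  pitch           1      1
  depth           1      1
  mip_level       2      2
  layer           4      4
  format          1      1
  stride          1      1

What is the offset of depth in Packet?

width at 0 (size 4, align 4) → ends 4
channels at 4 (size 1, align 1) → ends 5
pad 1 to align 2 for height
height at 6 (size 18, align 2) → ends 24
pitch at 24 (size 1, align 1) → ends 25
depth at 25 (size 1, align 1) → ends 26

25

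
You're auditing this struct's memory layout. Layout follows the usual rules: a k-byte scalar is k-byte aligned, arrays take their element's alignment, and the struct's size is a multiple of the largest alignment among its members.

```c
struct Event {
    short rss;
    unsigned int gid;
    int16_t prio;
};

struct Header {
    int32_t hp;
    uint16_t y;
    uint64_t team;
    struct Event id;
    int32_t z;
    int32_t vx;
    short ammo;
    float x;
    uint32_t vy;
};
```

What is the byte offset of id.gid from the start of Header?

Event: @0: rss [2B, align 2] → 2; +2 pad (align 4); @4: gid [4B, align 4] → 8; @8: prio [2B, align 2] → 10; +2 tail pad (align 4); size 12, align 4
@0: hp [4B, align 4] → 4
@4: y [2B, align 2] → 6
+2 pad (align 8)
@8: team [8B, align 8] → 16
@16: id [12B, align 4] → 28
within Event: gid at 4
16 + 4 = 20

20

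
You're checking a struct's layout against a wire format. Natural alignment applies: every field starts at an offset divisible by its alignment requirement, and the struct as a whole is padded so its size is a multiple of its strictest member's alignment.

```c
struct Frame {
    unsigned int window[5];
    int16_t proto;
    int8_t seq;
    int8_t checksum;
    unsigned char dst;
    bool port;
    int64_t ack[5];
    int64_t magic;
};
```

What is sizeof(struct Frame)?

0..20  window  (20B, 4-aligned)
20..22  proto  (2B, 2-aligned)
22..23  seq  (1B, 1-aligned)
23..24  checksum  (1B, 1-aligned)
24..25  dst  (1B, 1-aligned)
25..26  port  (1B, 1-aligned)
26..32  -- padding (6B)
32..72  ack  (40B, 8-aligned)
72..80  magic  (8B, 8-aligned)
sizeof = 80, alignof = 8

80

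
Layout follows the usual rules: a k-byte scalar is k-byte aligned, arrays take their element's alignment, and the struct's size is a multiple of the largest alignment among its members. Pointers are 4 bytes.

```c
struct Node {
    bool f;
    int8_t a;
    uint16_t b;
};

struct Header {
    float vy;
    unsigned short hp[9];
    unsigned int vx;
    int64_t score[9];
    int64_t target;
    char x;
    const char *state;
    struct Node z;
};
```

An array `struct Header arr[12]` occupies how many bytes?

1536

Node: f at 0 (size 1, align 1) → ends 1; a at 1 (size 1, align 1) → ends 2; b at 2 (size 2, align 2) → ends 4; total 4 bytes, alignment 2
vy at 0 (size 4, align 4) → ends 4
hp at 4 (size 18, align 2) → ends 22
pad 2 to align 4 for vx
vx at 24 (size 4, align 4) → ends 28
pad 4 to align 8 for score
score at 32 (size 72, align 8) → ends 104
target at 104 (size 8, align 8) → ends 112
x at 112 (size 1, align 1) → ends 113
pad 3 to align 4 for state
state at 116 (size 4, align 4) → ends 120
z at 120 (size 4, align 2) → ends 124
tail pad 4 to reach multiple of 8
total 128 bytes, alignment 8
array of 12: 12 × 128 = 1536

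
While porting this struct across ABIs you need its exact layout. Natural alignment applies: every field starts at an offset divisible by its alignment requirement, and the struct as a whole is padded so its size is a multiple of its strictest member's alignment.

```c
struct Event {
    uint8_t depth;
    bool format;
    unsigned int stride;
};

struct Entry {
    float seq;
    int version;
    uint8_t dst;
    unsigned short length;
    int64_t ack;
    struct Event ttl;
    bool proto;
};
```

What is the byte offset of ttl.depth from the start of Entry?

Event: 0..1  depth  (1B, 1-aligned); 1..2  format  (1B, 1-aligned); 2..4  -- padding (2B); 4..8  stride  (4B, 4-aligned); sizeof = 8, alignof = 4
0..4  seq  (4B, 4-aligned)
4..8  version  (4B, 4-aligned)
8..9  dst  (1B, 1-aligned)
9..10  -- padding (1B)
10..12  length  (2B, 2-aligned)
12..16  -- padding (4B)
16..24  ack  (8B, 8-aligned)
24..32  ttl  (8B, 4-aligned)
within Event: depth at 0
24 + 0 = 24

24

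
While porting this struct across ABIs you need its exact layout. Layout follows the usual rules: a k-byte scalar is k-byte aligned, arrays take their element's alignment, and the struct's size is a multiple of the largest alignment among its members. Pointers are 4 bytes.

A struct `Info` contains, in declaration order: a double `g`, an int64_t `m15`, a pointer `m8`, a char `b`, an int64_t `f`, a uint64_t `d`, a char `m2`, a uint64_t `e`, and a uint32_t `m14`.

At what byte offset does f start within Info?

24

g at 0 (size 8, align 8) → ends 8
m15 at 8 (size 8, align 8) → ends 16
m8 at 16 (size 4, align 4) → ends 20
b at 20 (size 1, align 1) → ends 21
pad 3 to align 8 for f
f at 24 (size 8, align 8) → ends 32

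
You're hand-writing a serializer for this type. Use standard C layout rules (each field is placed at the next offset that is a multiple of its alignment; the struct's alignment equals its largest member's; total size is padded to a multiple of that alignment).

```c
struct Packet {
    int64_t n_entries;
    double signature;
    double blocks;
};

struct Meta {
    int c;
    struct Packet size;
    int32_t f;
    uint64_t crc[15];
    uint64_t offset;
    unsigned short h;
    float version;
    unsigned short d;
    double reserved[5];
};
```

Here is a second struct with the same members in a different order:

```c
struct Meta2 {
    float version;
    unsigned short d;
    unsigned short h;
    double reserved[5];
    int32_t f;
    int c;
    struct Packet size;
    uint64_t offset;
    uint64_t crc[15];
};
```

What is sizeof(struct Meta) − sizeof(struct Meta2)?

Packet: 0..8  n_entries  (8B, 8-aligned); 8..16  signature  (8B, 8-aligned); 16..24  blocks  (8B, 8-aligned); sizeof = 24, alignof = 8
0..4  c  (4B, 4-aligned)
4..8  -- padding (4B)
8..32  size  (24B, 8-aligned)
32..36  f  (4B, 4-aligned)
36..40  -- padding (4B)
40..160  crc  (120B, 8-aligned)
160..168  offset  (8B, 8-aligned)
168..170  h  (2B, 2-aligned)
170..172  -- padding (2B)
172..176  version  (4B, 4-aligned)
176..178  d  (2B, 2-aligned)
178..184  -- padding (6B)
184..224  reserved  (40B, 8-aligned)
sizeof = 224, alignof = 8
— Meta2 —
0..4  version  (4B, 4-aligned)
4..6  d  (2B, 2-aligned)
6..8  h  (2B, 2-aligned)
8..48  reserved  (40B, 8-aligned)
48..52  f  (4B, 4-aligned)
52..56  c  (4B, 4-aligned)
56..80  size  (24B, 8-aligned)
80..88  offset  (8B, 8-aligned)
88..208  crc  (120B, 8-aligned)
sizeof = 208, alignof = 8
224 − 208 = 16

16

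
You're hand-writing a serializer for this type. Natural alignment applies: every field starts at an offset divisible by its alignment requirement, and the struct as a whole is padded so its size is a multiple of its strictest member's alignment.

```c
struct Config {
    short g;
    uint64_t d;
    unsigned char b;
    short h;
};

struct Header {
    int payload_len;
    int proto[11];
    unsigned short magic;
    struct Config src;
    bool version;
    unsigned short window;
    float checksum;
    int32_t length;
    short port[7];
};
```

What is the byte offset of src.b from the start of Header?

72

Config: 0..2  g  (2B, 2-aligned); 2..8  -- padding (6B); 8..16  d  (8B, 8-aligned); 16..17  b  (1B, 1-aligned); 17..18  -- padding (1B); 18..20  h  (2B, 2-aligned); 20..24  -- tail padding (4B); sizeof = 24, alignof = 8
0..4  payload_len  (4B, 4-aligned)
4..48  proto  (44B, 4-aligned)
48..50  magic  (2B, 2-aligned)
50..56  -- padding (6B)
56..80  src  (24B, 8-aligned)
within Config: b at 16
56 + 16 = 72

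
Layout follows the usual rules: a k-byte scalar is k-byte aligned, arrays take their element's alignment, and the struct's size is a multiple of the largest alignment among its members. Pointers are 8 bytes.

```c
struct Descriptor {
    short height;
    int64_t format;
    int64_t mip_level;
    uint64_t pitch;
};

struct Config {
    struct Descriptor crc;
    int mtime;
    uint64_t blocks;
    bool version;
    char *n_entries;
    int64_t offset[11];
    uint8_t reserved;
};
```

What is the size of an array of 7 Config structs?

1120

Descriptor: height at 0 (size 2, align 2) → ends 2; pad 6 to align 8 for format; format at 8 (size 8, align 8) → ends 16; mip_level at 16 (size 8, align 8) → ends 24; pitch at 24 (size 8, align 8) → ends 32; total 32 bytes, alignment 8
crc at 0 (size 32, align 8) → ends 32
mtime at 32 (size 4, align 4) → ends 36
pad 4 to align 8 for blocks
blocks at 40 (size 8, align 8) → ends 48
version at 48 (size 1, align 1) → ends 49
pad 7 to align 8 for n_entries
n_entries at 56 (size 8, align 8) → ends 64
offset at 64 (size 88, align 8) → ends 152
reserved at 152 (size 1, align 1) → ends 153
tail pad 7 to reach multiple of 8
total 160 bytes, alignment 8
array of 7: 7 × 160 = 1120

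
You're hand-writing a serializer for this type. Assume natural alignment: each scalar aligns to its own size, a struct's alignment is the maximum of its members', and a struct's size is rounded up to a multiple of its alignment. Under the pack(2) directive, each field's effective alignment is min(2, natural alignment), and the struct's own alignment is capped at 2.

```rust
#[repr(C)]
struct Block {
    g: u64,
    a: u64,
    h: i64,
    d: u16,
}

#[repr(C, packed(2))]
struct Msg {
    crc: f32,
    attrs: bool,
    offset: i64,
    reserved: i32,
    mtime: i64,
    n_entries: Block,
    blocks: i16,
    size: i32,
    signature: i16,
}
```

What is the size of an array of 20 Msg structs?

Block: 0..8  g  (8B, 8-aligned); 8..16  a  (8B, 8-aligned); 16..24  h  (8B, 8-aligned); 24..26  d  (2B, 2-aligned); 26..32  -- tail padding (6B); sizeof = 32, alignof = 8
0..4  crc  (4B, 2-aligned)
4..5  attrs  (1B, 1-aligned)
5..6  -- padding (1B)
6..14  offset  (8B, 2-aligned)
14..18  reserved  (4B, 2-aligned)
18..26  mtime  (8B, 2-aligned)
26..58  n_entries  (32B, 2-aligned)
58..60  blocks  (2B, 2-aligned)
60..64  size  (4B, 2-aligned)
64..66  signature  (2B, 2-aligned)
sizeof = 66, alignof = 2
array of 20: 20 × 66 = 1320

1320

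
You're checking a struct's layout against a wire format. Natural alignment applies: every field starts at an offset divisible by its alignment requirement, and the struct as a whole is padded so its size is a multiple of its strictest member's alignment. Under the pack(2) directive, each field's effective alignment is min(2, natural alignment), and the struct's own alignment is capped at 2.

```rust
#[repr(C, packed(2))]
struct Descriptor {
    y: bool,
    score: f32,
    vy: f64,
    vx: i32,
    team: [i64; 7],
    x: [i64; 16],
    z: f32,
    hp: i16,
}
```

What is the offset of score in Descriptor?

y at 0 (size 1, align 1) → ends 1
pad 1 to align 2 for score
score at 2 (size 4, align 2) → ends 6

2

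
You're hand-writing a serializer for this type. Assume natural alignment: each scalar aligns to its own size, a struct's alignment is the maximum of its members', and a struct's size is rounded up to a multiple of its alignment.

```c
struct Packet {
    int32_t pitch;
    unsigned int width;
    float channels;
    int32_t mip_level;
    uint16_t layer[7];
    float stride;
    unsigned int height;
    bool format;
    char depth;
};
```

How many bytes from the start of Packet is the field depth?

@0: pitch [4B, align 4] → 4
@4: width [4B, align 4] → 8
@8: channels [4B, align 4] → 12
@12: mip_level [4B, align 4] → 16
@16: layer [14B, align 2] → 30
+2 pad (align 4)
@32: stride [4B, align 4] → 36
@36: height [4B, align 4] → 40
@40: format [1B, align 1] → 41
@41: depth [1B, align 1] → 42

41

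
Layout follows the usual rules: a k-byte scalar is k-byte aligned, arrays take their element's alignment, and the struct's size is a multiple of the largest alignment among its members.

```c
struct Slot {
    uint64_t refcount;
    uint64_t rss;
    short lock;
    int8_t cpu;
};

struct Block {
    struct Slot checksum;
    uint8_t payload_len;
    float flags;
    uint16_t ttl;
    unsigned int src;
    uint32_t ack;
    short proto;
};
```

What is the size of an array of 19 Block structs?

912

Slot: 0..8  refcount  (8B, 8-aligned); 8..16  rss  (8B, 8-aligned); 16..18  lock  (2B, 2-aligned); 18..19  cpu  (1B, 1-aligned); 19..24  -- tail padding (5B); sizeof = 24, alignof = 8
0..24  checksum  (24B, 8-aligned)
24..25  payload_len  (1B, 1-aligned)
25..28  -- padding (3B)
28..32  flags  (4B, 4-aligned)
32..34  ttl  (2B, 2-aligned)
34..36  -- padding (2B)
36..40  src  (4B, 4-aligned)
40..44  ack  (4B, 4-aligned)
44..46  proto  (2B, 2-aligned)
46..48  -- tail padding (2B)
sizeof = 48, alignof = 8
array of 19: 19 × 48 = 912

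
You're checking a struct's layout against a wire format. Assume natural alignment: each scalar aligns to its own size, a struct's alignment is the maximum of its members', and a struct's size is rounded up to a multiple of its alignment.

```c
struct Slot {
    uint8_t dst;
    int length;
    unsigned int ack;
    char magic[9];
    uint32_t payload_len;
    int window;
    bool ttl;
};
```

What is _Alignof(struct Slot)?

member alignments: dst=1, length=4, ack=4, magic=1, payload_len=4, window=4, ttl=1
max = 4

4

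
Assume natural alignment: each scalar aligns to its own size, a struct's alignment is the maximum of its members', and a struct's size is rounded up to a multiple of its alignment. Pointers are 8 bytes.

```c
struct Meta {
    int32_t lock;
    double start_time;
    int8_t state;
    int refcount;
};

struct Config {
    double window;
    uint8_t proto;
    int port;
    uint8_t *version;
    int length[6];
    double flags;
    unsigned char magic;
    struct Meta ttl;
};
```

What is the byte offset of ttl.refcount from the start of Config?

Meta: @0: lock [4B, align 4] → 4; +4 pad (align 8); @8: start_time [8B, align 8] → 16; @16: state [1B, align 1] → 17; +3 pad (align 4); @20: refcount [4B, align 4] → 24; size 24, align 8
@0: window [8B, align 8] → 8
@8: proto [1B, align 1] → 9
+3 pad (align 4)
@12: port [4B, align 4] → 16
@16: version [8B, align 8] → 24
@24: length [24B, align 4] → 48
@48: flags [8B, align 8] → 56
@56: magic [1B, align 1] → 57
+7 pad (align 8)
@64: ttl [24B, align 8] → 88
within Meta: refcount at 20
64 + 20 = 84

84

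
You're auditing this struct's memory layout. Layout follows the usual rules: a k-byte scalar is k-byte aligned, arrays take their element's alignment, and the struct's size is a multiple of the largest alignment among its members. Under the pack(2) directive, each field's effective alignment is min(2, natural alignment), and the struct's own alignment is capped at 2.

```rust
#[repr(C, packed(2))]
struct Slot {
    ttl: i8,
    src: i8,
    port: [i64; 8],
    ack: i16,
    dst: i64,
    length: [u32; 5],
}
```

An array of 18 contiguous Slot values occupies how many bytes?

ttl at 0 (size 1, align 1) → ends 1
src at 1 (size 1, align 1) → ends 2
port at 2 (size 64, align 2) → ends 66
ack at 66 (size 2, align 2) → ends 68
dst at 68 (size 8, align 2) → ends 76
length at 76 (size 20, align 2) → ends 96
total 96 bytes, alignment 2
array of 18: 18 × 96 = 1728

1728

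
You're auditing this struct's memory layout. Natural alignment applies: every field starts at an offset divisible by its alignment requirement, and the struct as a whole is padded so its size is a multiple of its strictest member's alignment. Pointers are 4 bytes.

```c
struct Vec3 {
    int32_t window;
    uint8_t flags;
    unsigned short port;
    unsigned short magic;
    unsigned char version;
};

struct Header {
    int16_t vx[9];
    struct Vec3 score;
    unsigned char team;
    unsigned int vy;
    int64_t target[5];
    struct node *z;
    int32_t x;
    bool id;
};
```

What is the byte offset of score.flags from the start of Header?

Vec3: window at 0 (size 4, align 4) → ends 4; flags at 4 (size 1, align 1) → ends 5; pad 1 to align 2 for port; port at 6 (size 2, align 2) → ends 8; magic at 8 (size 2, align 2) → ends 10; version at 10 (size 1, align 1) → ends 11; tail pad 1 to reach multiple of 4; total 12 bytes, alignment 4
vx at 0 (size 18, align 2) → ends 18
pad 2 to align 4 for score
score at 20 (size 12, align 4) → ends 32
within Vec3: flags at 4
20 + 4 = 24

24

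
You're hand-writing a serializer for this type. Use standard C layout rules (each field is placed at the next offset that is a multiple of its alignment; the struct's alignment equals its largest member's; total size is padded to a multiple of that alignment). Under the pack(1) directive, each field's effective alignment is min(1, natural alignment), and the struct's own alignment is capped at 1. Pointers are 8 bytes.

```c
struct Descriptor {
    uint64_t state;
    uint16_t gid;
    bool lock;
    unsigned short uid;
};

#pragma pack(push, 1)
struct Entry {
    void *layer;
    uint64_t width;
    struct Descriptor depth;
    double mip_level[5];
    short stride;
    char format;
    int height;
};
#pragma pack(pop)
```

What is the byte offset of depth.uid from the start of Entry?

Descriptor: 0..8  state  (8B, 8-aligned); 8..10  gid  (2B, 2-aligned); 10..11  lock  (1B, 1-aligned); 11..12  -- padding (1B); 12..14  uid  (2B, 2-aligned); 14..16  -- tail padding (2B); sizeof = 16, alignof = 8
0..8  layer  (8B, 1-aligned)
8..16  width  (8B, 1-aligned)
16..32  depth  (16B, 1-aligned)
within Descriptor: uid at 12
16 + 12 = 28

28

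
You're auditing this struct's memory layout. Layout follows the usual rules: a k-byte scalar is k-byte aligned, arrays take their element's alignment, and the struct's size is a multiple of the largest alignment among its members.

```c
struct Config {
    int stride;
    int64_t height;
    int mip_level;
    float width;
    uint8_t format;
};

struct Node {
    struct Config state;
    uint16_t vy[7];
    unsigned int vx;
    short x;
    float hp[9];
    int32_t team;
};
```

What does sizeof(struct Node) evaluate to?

96 bytes

Config: 0..4  stride  (4B, 4-aligned); 4..8  -- padding (4B); 8..16  height  (8B, 8-aligned); 16..20  mip_level  (4B, 4-aligned); 20..24  width  (4B, 4-aligned); 24..25  format  (1B, 1-aligned); 25..32  -- tail padding (7B); sizeof = 32, alignof = 8
0..32  state  (32B, 8-aligned)
32..46  vy  (14B, 2-aligned)
46..48  -- padding (2B)
48..52  vx  (4B, 4-aligned)
52..54  x  (2B, 2-aligned)
54..56  -- padding (2B)
56..92  hp  (36B, 4-aligned)
92..96  team  (4B, 4-aligned)
sizeof = 96, alignof = 8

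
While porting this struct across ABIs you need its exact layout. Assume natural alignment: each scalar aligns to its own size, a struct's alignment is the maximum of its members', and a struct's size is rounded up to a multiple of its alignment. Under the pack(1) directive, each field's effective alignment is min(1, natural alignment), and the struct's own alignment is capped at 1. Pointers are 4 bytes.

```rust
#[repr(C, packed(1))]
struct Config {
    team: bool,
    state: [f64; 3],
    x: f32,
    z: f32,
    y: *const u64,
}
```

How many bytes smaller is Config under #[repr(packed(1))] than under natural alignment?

11

natural layout:
  0..1  team  (1B, 1-aligned)
  1..8  -- padding (7B)
  8..32  state  (24B, 8-aligned)
  32..36  x  (4B, 4-aligned)
  36..40  z  (4B, 4-aligned)
  40..44  y  (4B, 4-aligned)
  44..48  -- tail padding (4B)
  sizeof = 48, alignof = 8
packed(1) layout:
  0..1  team  (1B, 1-aligned)
  1..25  state  (24B, 1-aligned)
  25..29  x  (4B, 1-aligned)
  29..33  z  (4B, 1-aligned)
  33..37  y  (4B, 1-aligned)
  sizeof = 37, alignof = 1
48 − 37 = 11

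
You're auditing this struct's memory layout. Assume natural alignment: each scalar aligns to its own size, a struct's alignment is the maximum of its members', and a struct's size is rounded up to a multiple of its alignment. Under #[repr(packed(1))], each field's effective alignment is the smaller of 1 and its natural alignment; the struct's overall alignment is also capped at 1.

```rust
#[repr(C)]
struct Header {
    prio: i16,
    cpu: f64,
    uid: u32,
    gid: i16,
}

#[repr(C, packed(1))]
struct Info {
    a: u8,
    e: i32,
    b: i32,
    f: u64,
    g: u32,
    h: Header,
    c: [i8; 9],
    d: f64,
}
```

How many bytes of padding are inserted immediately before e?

Header: 0..2  prio  (2B, 2-aligned); 2..8  -- padding (6B); 8..16  cpu  (8B, 8-aligned); 16..20  uid  (4B, 4-aligned); 20..22  gid  (2B, 2-aligned); 22..24  -- tail padding (2B); sizeof = 24, alignof = 8
0..1  a  (1B, 1-aligned)
1..5  e  (4B, 1-aligned)

0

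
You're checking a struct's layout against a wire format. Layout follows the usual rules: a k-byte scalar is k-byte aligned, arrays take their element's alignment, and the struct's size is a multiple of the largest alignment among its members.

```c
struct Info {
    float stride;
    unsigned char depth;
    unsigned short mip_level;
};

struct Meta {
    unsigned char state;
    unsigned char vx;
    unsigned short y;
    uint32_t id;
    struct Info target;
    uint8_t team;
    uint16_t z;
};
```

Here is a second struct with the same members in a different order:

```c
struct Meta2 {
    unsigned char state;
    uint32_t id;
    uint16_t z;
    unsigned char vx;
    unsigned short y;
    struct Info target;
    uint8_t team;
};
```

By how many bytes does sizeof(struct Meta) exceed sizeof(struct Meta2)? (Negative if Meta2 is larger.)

Info: stride at 0 (size 4, align 4) → ends 4; depth at 4 (size 1, align 1) → ends 5; pad 1 to align 2 for mip_level; mip_level at 6 (size 2, align 2) → ends 8; total 8 bytes, alignment 4
state at 0 (size 1, align 1) → ends 1
vx at 1 (size 1, align 1) → ends 2
y at 2 (size 2, align 2) → ends 4
id at 4 (size 4, align 4) → ends 8
target at 8 (size 8, align 4) → ends 16
team at 16 (size 1, align 1) → ends 17
pad 1 to align 2 for z
z at 18 (size 2, align 2) → ends 20
total 20 bytes, alignment 4
— Meta2 —
state at 0 (size 1, align 1) → ends 1
pad 3 to align 4 for id
id at 4 (size 4, align 4) → ends 8
z at 8 (size 2, align 2) → ends 10
vx at 10 (size 1, align 1) → ends 11
pad 1 to align 2 for y
y at 12 (size 2, align 2) → ends 14
pad 2 to align 4 for target
target at 16 (size 8, align 4) → ends 24
team at 24 (size 1, align 1) → ends 25
tail pad 3 to reach multiple of 4
total 28 bytes, alignment 4
20 − 28 = -8

-8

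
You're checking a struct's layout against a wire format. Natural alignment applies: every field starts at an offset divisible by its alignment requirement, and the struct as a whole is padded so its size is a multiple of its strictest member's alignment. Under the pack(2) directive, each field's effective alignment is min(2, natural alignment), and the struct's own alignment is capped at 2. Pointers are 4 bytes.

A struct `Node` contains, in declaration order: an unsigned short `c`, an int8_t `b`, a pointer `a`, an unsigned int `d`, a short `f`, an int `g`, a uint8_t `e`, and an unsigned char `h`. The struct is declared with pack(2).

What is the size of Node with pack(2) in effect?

20

@0: c [2B, align 2] → 2
@2: b [1B, align 1] → 3
+1 pad (align 2)
@4: a [4B, align 2] → 8
@8: d [4B, align 2] → 12
@12: f [2B, align 2] → 14
@14: g [4B, align 2] → 18
@18: e [1B, align 1] → 19
@19: h [1B, align 1] → 20
size 20, align 2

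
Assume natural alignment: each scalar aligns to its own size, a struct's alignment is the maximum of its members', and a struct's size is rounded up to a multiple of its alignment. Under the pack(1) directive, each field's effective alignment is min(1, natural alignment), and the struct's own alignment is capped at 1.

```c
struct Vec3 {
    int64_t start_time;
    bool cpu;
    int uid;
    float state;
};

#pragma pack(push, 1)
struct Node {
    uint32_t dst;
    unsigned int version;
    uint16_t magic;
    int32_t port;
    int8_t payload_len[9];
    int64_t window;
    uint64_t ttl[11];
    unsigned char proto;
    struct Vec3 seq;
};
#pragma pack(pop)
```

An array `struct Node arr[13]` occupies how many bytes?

Vec3: start_time at 0 (size 8, align 8) → ends 8; cpu at 8 (size 1, align 1) → ends 9; pad 3 to align 4 for uid; uid at 12 (size 4, align 4) → ends 16; state at 16 (size 4, align 4) → ends 20; tail pad 4 to reach multiple of 8; total 24 bytes, alignment 8
dst at 0 (size 4, align 1) → ends 4
version at 4 (size 4, align 1) → ends 8
magic at 8 (size 2, align 1) → ends 10
port at 10 (size 4, align 1) → ends 14
payload_len at 14 (size 9, align 1) → ends 23
window at 23 (size 8, align 1) → ends 31
ttl at 31 (size 88, align 1) → ends 119
proto at 119 (size 1, align 1) → ends 120
seq at 120 (size 24, align 1) → ends 144
total 144 bytes, alignment 1
array of 13: 13 × 144 = 1872

1872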